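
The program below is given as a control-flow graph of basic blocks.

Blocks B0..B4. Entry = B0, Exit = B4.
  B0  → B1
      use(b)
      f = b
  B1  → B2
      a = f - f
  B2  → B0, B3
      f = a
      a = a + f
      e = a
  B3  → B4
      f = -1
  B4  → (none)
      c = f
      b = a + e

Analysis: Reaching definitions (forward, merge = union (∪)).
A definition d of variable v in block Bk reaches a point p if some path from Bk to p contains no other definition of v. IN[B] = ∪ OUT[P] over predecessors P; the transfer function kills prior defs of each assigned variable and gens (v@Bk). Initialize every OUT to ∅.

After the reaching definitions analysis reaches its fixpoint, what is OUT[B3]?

Converged values:
  B0:   IN={a@B2, e@B2, f@B2}   OUT={a@B2, e@B2, f@B0}
  B1:   IN={a@B2, e@B2, f@B0}   OUT={a@B1, e@B2, f@B0}
  B2:   IN={a@B1, e@B2, f@B0}   OUT={a@B2, e@B2, f@B2}
  B3:   IN={a@B2, e@B2, f@B2}   OUT={a@B2, e@B2, f@B3}
  B4:   IN={a@B2, e@B2, f@B3}   OUT={a@B2, b@B4, c@B4, e@B2, f@B3}

Merge at B3: IN[B3] = OUT[B2] = {a@B2, e@B2, f@B2}
Applying B3's transfer function to that IN value gives OUT[B3] (row B3 above).

Answer: {a@B2, e@B2, f@B3}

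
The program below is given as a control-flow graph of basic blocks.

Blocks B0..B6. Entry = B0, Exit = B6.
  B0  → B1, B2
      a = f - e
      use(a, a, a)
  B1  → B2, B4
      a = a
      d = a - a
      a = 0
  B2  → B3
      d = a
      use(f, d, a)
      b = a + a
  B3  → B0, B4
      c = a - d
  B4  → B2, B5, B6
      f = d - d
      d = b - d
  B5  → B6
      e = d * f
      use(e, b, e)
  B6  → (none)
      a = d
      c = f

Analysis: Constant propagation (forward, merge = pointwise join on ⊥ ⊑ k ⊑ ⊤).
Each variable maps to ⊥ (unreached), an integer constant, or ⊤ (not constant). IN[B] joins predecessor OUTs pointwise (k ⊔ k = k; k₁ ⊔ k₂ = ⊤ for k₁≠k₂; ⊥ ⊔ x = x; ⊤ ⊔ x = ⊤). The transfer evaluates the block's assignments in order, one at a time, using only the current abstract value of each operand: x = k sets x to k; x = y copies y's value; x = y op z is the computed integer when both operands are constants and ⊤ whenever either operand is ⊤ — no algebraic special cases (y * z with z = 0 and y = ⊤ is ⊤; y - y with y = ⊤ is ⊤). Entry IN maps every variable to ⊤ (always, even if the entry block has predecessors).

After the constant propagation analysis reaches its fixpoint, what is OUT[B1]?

Fixpoint table:
  B0:  IN=(all ⊤)  OUT=(all ⊤)
  B1:  IN=(all ⊤)  OUT={a:0; rest ⊤}
  B2:  IN=(all ⊤)  OUT=(all ⊤)
  B3:  IN=(all ⊤)  OUT=(all ⊤)
  B4:  IN=(all ⊤)  OUT=(all ⊤)
  B5:  IN=(all ⊤)  OUT=(all ⊤)
  B6:  IN=(all ⊤)  OUT=(all ⊤)

Merge at B1: IN[B1] = OUT[B0] = {a: ⊤, b: ⊤, c: ⊤, d: ⊤, e: ⊤, f: ⊤}
Applying B1's transfer function to that IN value gives OUT[B1] (row B1 above).

Answer: {a: 0, b: ⊤, c: ⊤, d: ⊤, e: ⊤, f: ⊤}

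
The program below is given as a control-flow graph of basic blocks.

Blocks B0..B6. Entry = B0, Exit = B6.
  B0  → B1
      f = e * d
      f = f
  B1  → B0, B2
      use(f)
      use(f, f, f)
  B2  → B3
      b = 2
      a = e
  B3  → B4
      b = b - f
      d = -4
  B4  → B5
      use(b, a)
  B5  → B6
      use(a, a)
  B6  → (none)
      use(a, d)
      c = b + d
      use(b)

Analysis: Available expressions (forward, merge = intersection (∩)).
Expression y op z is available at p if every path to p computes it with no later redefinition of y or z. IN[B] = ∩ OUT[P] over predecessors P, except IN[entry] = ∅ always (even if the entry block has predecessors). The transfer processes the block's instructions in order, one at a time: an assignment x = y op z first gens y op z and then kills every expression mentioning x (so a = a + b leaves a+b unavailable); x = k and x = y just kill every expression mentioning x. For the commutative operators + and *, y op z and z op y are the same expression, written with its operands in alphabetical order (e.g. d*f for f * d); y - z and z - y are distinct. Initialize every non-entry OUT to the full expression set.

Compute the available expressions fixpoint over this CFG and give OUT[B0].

Converged values:
  B0:   IN={}   OUT={d*e}
  B1:   IN={d*e}   OUT={d*e}
  B2:   IN={d*e}   OUT={d*e}
  B3:   IN={d*e}   OUT={}
  B4:   IN={}   OUT={}
  B5:   IN={}   OUT={}
  B6:   IN={}   OUT={b+d}

Merge at B0 (entry node, so the boundary value {} is joined with the incoming edge(s)): IN[B0] = {} ∩ OUT[B1] = {}
Applying B0's transfer function to that IN value gives OUT[B0] (row B0 above).

Answer: {d*e}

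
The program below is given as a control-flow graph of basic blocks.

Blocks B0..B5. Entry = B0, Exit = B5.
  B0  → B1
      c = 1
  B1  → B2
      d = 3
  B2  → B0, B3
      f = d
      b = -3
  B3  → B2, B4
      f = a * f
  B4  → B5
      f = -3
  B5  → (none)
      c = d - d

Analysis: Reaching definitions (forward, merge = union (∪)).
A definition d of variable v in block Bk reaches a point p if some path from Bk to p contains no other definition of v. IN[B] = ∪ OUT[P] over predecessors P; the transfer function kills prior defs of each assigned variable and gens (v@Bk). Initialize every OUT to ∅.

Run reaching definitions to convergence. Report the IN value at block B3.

Fixpoint table:
  B0:  IN={b@B2, c@B0, d@B1, f@B2}  OUT={b@B2, c@B0, d@B1, f@B2}
  B1:  IN={b@B2, c@B0, d@B1, f@B2}  OUT={b@B2, c@B0, d@B1, f@B2}
  B2:  IN={b@B2, c@B0, d@B1, f@B2, f@B3}  OUT={b@B2, c@B0, d@B1, f@B2}
  B3:  IN={b@B2, c@B0, d@B1, f@B2}  OUT={b@B2, c@B0, d@B1, f@B3}
  B4:  IN={b@B2, c@B0, d@B1, f@B3}  OUT={b@B2, c@B0, d@B1, f@B4}
  B5:  IN={b@B2, c@B0, d@B1, f@B4}  OUT={b@B2, c@B5, d@B1, f@B4}

Merge at B3: IN[B3] = OUT[B2] = {b@B2, c@B0, d@B1, f@B2}

Answer: {b@B2, c@B0, d@B1, f@B2}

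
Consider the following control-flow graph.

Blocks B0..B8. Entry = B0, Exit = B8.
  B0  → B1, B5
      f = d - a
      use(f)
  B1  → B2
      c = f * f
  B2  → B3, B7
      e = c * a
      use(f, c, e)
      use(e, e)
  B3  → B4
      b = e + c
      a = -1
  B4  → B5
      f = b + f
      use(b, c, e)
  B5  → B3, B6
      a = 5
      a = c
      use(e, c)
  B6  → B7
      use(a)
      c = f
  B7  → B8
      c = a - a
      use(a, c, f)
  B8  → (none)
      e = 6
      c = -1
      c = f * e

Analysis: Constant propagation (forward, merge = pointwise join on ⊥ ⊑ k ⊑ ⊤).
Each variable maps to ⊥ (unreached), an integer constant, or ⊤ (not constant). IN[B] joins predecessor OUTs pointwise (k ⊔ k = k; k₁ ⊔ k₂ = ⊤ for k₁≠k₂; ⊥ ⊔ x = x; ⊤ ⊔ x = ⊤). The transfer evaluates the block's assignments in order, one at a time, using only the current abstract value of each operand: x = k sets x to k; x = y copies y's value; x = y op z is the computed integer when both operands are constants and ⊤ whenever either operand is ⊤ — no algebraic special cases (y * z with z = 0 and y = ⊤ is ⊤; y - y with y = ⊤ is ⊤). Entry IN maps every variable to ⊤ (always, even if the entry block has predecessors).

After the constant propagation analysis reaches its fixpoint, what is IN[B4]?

Converged values:
  B0: | IN=(all ⊤) | OUT=(all ⊤)
  B1: | IN=(all ⊤) | OUT=(all ⊤)
  B2: | IN=(all ⊤) | OUT=(all ⊤)
  B3: | IN=(all ⊤) | OUT={a:-1; rest ⊤}
  B4: | IN={a:-1; rest ⊤} | OUT={a:-1; rest ⊤}
  B5: | IN=(all ⊤) | OUT=(all ⊤)
  B6: | IN=(all ⊤) | OUT=(all ⊤)
  B7: | IN=(all ⊤) | OUT=(all ⊤)
  B8: | IN=(all ⊤) | OUT={e:6; rest ⊤}

Merge at B4: IN[B4] = OUT[B3] = {a: -1, b: ⊤, c: ⊤, d: ⊤, e: ⊤, f: ⊤}

Answer: {a: -1, b: ⊤, c: ⊤, d: ⊤, e: ⊤, f: ⊤}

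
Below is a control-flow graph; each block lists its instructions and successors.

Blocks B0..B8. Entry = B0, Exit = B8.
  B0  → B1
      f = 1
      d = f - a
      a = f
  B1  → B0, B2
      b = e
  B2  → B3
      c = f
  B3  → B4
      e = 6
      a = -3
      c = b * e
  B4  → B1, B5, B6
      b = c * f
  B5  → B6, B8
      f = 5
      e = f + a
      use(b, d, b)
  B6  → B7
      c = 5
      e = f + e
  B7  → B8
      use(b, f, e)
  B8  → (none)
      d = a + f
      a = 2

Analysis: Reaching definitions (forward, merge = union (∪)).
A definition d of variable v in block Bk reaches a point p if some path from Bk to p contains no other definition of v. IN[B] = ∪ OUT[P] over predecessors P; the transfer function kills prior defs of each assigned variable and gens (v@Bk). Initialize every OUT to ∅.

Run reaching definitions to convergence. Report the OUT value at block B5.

Answer: {a@B3, b@B4, c@B3, d@B0, e@B5, f@B5}

Trace:
Per-block solution:
  B0: | IN={a@B0, a@B3, b@B1, c@B3, d@B0, e@B3, f@B0} | OUT={a@B0, b@B1, c@B3, d@B0, e@B3, f@B0}
  B1: | IN={a@B0, a@B3, b@B1, b@B4, c@B3, d@B0, e@B3, f@B0} | OUT={a@B0, a@B3, b@B1, c@B3, d@B0, e@B3, f@B0}
  B2: | IN={a@B0, a@B3, b@B1, c@B3, d@B0, e@B3, f@B0} | OUT={a@B0, a@B3, b@B1, c@B2, d@B0, e@B3, f@B0}
  B3: | IN={a@B0, a@B3, b@B1, c@B2, d@B0, e@B3, f@B0} | OUT={a@B3, b@B1, c@B3, d@B0, e@B3, f@B0}
  B4: | IN={a@B3, b@B1, c@B3, d@B0, e@B3, f@B0} | OUT={a@B3, b@B4, c@B3, d@B0, e@B3, f@B0}
  B5: | IN={a@B3, b@B4, c@B3, d@B0, e@B3, f@B0} | OUT={a@B3, b@B4, c@B3, d@B0, e@B5, f@B5}
  B6: | IN={a@B3, b@B4, c@B3, d@B0, e@B3, e@B5, f@B0, f@B5} | OUT={a@B3, b@B4, c@B6, d@B0, e@B6, f@B0, f@B5}
  B7: | IN={a@B3, b@B4, c@B6, d@B0, e@B6, f@B0, f@B5} | OUT={a@B3, b@B4, c@B6, d@B0, e@B6, f@B0, f@B5}
  B8: | IN={a@B3, b@B4, c@B3, c@B6, d@B0, e@B5, e@B6, f@B0, f@B5} | OUT={a@B8, b@B4, c@B3, c@B6, d@B8, e@B5, e@B6, f@B0, f@B5}

Merge at B5: IN[B5] = OUT[B4] = {a@B3, b@B4, c@B3, d@B0, e@B3, f@B0}
Applying B5's transfer function to that IN value gives OUT[B5] (row B5 above).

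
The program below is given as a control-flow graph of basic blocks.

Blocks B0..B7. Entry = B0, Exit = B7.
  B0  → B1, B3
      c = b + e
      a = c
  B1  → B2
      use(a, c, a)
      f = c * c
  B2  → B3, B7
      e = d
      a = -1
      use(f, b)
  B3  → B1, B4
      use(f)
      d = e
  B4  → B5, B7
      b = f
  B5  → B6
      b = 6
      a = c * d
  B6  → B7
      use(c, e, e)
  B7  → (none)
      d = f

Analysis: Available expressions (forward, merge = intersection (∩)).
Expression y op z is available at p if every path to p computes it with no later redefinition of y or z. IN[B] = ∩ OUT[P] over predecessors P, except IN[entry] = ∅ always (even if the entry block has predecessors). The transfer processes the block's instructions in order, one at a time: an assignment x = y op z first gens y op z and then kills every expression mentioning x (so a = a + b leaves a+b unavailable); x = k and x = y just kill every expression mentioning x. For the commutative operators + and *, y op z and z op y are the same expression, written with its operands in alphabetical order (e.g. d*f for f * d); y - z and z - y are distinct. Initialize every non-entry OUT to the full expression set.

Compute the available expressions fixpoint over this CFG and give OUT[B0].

Answer: {b+e}

Derivation:
Converged values:
  B0:  IN={}  OUT={b+e}
  B1:  IN={}  OUT={c*c}
  B2:  IN={c*c}  OUT={c*c}
  B3:  IN={}  OUT={}
  B4:  IN={}  OUT={}
  B5:  IN={}  OUT={c*d}
  B6:  IN={c*d}  OUT={c*d}
  B7:  IN={}  OUT={}

B0 is the boundary node: IN[B0] = {}
Applying B0's transfer function to that IN value gives OUT[B0] (row B0 above).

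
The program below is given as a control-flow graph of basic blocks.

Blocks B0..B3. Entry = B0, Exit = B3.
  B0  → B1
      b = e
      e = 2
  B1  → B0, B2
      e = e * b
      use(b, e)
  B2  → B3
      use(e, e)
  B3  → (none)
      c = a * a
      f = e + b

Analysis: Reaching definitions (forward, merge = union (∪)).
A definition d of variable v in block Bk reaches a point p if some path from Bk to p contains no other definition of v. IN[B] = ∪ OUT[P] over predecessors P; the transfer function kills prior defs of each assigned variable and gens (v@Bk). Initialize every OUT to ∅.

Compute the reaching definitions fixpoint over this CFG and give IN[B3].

Answer: {b@B0, e@B1}

Working:
Fixpoint table:
  B0: | IN={b@B0, e@B1} | OUT={b@B0, e@B0}
  B1: | IN={b@B0, e@B0} | OUT={b@B0, e@B1}
  B2: | IN={b@B0, e@B1} | OUT={b@B0, e@B1}
  B3: | IN={b@B0, e@B1} | OUT={b@B0, c@B3, e@B1, f@B3}

Merge at B3: IN[B3] = OUT[B2] = {b@B0, e@B1}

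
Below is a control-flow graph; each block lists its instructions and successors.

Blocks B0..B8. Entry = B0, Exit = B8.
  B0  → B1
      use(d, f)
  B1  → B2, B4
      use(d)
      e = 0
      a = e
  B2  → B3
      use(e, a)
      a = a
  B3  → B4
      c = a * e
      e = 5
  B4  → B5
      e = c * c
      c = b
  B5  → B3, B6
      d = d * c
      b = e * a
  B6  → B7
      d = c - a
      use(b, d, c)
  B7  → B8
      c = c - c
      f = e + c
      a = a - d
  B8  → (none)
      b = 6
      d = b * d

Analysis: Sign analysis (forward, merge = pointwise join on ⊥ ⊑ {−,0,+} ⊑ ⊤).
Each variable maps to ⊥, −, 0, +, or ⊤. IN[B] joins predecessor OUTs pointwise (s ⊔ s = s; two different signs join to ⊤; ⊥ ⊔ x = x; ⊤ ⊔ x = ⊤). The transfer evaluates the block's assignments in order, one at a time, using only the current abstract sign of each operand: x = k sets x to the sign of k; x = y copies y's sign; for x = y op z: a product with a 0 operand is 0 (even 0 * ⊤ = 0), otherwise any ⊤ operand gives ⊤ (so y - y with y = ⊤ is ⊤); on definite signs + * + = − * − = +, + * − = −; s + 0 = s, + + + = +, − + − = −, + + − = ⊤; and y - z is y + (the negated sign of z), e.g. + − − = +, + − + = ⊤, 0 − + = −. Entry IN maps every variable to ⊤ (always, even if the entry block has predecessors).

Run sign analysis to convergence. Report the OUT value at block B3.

Fixpoint table:
  B0: | IN=(all ⊤) | OUT=(all ⊤)
  B1: | IN=(all ⊤) | OUT={a:0, e:0; rest ⊤}
  B2: | IN={a:0, e:0; rest ⊤} | OUT={a:0, e:0; rest ⊤}
  B3: | IN={a:0; rest ⊤} | OUT={a:0, c:0, e:+; rest ⊤}
  B4: | IN={a:0; rest ⊤} | OUT={a:0; rest ⊤}
  B5: | IN={a:0; rest ⊤} | OUT={a:0, b:0; rest ⊤}
  B6: | IN={a:0, b:0; rest ⊤} | OUT={a:0, b:0; rest ⊤}
  B7: | IN={a:0, b:0; rest ⊤} | OUT={b:0; rest ⊤}
  B8: | IN={b:0; rest ⊤} | OUT={b:+; rest ⊤}

Merge at B3: IN[B3] = OUT[B2] ⊔ OUT[B5] = {a: 0, b: ⊤, c: ⊤, d: ⊤, e: ⊤, f: ⊤}
Applying B3's transfer function to that IN value gives OUT[B3] (row B3 above).

Answer: {a: 0, b: ⊤, c: 0, d: ⊤, e: +, f: ⊤}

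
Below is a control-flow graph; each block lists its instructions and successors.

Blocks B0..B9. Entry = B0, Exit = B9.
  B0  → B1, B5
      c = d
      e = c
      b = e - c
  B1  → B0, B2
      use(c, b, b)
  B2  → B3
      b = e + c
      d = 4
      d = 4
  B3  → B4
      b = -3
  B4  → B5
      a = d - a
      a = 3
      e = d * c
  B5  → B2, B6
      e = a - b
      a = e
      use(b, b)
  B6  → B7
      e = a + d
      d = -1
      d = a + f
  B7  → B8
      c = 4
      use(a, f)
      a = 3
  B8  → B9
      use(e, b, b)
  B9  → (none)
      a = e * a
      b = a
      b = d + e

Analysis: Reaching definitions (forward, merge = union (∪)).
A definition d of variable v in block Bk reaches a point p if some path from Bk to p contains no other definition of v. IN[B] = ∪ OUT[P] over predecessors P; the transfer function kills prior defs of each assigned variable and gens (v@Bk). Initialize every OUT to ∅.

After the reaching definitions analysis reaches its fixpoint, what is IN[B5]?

Answer: {a@B4, b@B0, b@B3, c@B0, d@B2, e@B0, e@B4}

Trace:
Per-block solution:
  B0:   IN={b@B0, c@B0, e@B0}   OUT={b@B0, c@B0, e@B0}
  B1:   IN={b@B0, c@B0, e@B0}   OUT={b@B0, c@B0, e@B0}
  B2:   IN={a@B5, b@B0, b@B3, c@B0, d@B2, e@B0, e@B5}   OUT={a@B5, b@B2, c@B0, d@B2, e@B0, e@B5}
  B3:   IN={a@B5, b@B2, c@B0, d@B2, e@B0, e@B5}   OUT={a@B5, b@B3, c@B0, d@B2, e@B0, e@B5}
  B4:   IN={a@B5, b@B3, c@B0, d@B2, e@B0, e@B5}   OUT={a@B4, b@B3, c@B0, d@B2, e@B4}
  B5:   IN={a@B4, b@B0, b@B3, c@B0, d@B2, e@B0, e@B4}   OUT={a@B5, b@B0, b@B3, c@B0, d@B2, e@B5}
  B6:   IN={a@B5, b@B0, b@B3, c@B0, d@B2, e@B5}   OUT={a@B5, b@B0, b@B3, c@B0, d@B6, e@B6}
  B7:   IN={a@B5, b@B0, b@B3, c@B0, d@B6, e@B6}   OUT={a@B7, b@B0, b@B3, c@B7, d@B6, e@B6}
  B8:   IN={a@B7, b@B0, b@B3, c@B7, d@B6, e@B6}   OUT={a@B7, b@B0, b@B3, c@B7, d@B6, e@B6}
  B9:   IN={a@B7, b@B0, b@B3, c@B7, d@B6, e@B6}   OUT={a@B9, b@B9, c@B7, d@B6, e@B6}

Merge at B5: IN[B5] = OUT[B0] ⊔ OUT[B4] = {a@B4, b@B0, b@B3, c@B0, d@B2, e@B0, e@B4}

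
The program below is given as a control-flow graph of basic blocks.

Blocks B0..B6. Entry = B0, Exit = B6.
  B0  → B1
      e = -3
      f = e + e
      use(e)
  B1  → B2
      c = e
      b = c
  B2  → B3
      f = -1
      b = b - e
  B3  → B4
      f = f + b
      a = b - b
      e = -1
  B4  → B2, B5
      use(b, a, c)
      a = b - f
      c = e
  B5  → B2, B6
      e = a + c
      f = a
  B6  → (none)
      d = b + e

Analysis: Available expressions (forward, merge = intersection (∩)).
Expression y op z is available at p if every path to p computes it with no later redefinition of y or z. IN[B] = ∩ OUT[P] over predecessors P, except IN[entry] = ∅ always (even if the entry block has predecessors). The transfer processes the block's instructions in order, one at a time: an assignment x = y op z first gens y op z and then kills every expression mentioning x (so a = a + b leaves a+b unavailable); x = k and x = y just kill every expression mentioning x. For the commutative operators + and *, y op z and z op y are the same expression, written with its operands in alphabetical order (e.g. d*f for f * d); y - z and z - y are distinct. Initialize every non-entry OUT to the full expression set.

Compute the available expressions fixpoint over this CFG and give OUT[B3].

Answer: {b-b}

Working:
Fixpoint table:
  B0:  IN={}  OUT={e+e}
  B1:  IN={e+e}  OUT={e+e}
  B2:  IN={}  OUT={}
  B3:  IN={}  OUT={b-b}
  B4:  IN={b-b}  OUT={b-b, b-f}
  B5:  IN={b-b, b-f}  OUT={a+c, b-b}
  B6:  IN={a+c, b-b}  OUT={a+c, b+e, b-b}

Merge at B3: IN[B3] = OUT[B2] = {}
Applying B3's transfer function to that IN value gives OUT[B3] (row B3 above).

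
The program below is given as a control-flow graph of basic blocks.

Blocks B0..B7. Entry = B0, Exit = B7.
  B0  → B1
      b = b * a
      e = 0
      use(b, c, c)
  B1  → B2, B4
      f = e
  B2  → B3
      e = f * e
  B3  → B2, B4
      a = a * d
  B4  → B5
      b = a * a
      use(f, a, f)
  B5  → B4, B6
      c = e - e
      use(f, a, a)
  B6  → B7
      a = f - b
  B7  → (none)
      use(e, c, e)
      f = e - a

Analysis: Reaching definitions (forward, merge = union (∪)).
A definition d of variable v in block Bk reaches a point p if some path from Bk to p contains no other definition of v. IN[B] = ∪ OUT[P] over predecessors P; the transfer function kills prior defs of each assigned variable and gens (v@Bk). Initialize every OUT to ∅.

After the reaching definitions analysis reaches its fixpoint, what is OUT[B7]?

Fixpoint table:
  B0:  IN={}  OUT={b@B0, e@B0}
  B1:  IN={b@B0, e@B0}  OUT={b@B0, e@B0, f@B1}
  B2:  IN={a@B3, b@B0, e@B0, e@B2, f@B1}  OUT={a@B3, b@B0, e@B2, f@B1}
  B3:  IN={a@B3, b@B0, e@B2, f@B1}  OUT={a@B3, b@B0, e@B2, f@B1}
  B4:  IN={a@B3, b@B0, b@B4, c@B5, e@B0, e@B2, f@B1}  OUT={a@B3, b@B4, c@B5, e@B0, e@B2, f@B1}
  B5:  IN={a@B3, b@B4, c@B5, e@B0, e@B2, f@B1}  OUT={a@B3, b@B4, c@B5, e@B0, e@B2, f@B1}
  B6:  IN={a@B3, b@B4, c@B5, e@B0, e@B2, f@B1}  OUT={a@B6, b@B4, c@B5, e@B0, e@B2, f@B1}
  B7:  IN={a@B6, b@B4, c@B5, e@B0, e@B2, f@B1}  OUT={a@B6, b@B4, c@B5, e@B0, e@B2, f@B7}

Merge at B7: IN[B7] = OUT[B6] = {a@B6, b@B4, c@B5, e@B0, e@B2, f@B1}
Applying B7's transfer function to that IN value gives OUT[B7] (row B7 above).

Answer: {a@B6, b@B4, c@B5, e@B0, e@B2, f@B7}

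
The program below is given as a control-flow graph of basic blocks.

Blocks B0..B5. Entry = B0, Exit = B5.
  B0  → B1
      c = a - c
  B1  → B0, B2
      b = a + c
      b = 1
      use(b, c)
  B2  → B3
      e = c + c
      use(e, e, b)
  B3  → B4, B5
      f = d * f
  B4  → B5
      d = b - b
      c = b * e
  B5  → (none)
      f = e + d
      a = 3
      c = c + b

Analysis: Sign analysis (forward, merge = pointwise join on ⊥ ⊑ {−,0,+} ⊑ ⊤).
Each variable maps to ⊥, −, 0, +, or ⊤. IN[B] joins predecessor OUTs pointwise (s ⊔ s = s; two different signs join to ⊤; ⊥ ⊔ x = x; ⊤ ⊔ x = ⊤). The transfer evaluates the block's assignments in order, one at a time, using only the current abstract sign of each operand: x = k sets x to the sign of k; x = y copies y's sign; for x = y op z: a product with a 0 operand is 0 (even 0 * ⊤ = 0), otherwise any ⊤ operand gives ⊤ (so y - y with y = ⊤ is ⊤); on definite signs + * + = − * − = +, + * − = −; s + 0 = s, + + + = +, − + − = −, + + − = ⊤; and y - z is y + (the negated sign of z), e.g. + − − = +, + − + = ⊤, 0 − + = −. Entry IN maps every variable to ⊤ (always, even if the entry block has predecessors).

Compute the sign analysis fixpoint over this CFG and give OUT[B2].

Answer: {a: ⊤, b: +, c: ⊤, d: ⊤, e: ⊤, f: ⊤}

Derivation:
Fixpoint table:
  B0:  IN=(all ⊤)  OUT=(all ⊤)
  B1:  IN=(all ⊤)  OUT={b:+; rest ⊤}
  B2:  IN={b:+; rest ⊤}  OUT={b:+; rest ⊤}
  B3:  IN={b:+; rest ⊤}  OUT={b:+; rest ⊤}
  B4:  IN={b:+; rest ⊤}  OUT={b:+; rest ⊤}
  B5:  IN={b:+; rest ⊤}  OUT={a:+, b:+; rest ⊤}

Merge at B2: IN[B2] = OUT[B1] = {a: ⊤, b: +, c: ⊤, d: ⊤, e: ⊤, f: ⊤}
Applying B2's transfer function to that IN value gives OUT[B2] (row B2 above).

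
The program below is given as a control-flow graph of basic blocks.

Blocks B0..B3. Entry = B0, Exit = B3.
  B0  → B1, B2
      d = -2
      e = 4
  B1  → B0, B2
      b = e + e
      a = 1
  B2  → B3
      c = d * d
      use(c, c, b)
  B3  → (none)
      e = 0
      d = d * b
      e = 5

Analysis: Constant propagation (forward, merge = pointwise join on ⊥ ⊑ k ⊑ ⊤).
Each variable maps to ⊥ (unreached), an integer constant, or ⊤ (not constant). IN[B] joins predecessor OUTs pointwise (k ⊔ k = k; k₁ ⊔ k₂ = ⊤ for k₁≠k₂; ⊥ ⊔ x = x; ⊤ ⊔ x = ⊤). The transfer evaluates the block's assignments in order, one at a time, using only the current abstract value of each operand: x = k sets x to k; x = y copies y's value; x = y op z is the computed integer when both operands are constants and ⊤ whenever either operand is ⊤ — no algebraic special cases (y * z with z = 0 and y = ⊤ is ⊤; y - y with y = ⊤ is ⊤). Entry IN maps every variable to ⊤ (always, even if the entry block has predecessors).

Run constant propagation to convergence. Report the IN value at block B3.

Answer: {a: ⊤, b: ⊤, c: 4, d: -2, e: 4, f: ⊤}

Working:
Per-block solution:
  B0:  IN=(all ⊤)  OUT={d:-2, e:4; rest ⊤}
  B1:  IN={d:-2, e:4; rest ⊤}  OUT={a:1, b:8, d:-2, e:4; rest ⊤}
  B2:  IN={d:-2, e:4; rest ⊤}  OUT={c:4, d:-2, e:4; rest ⊤}
  B3:  IN={c:4, d:-2, e:4; rest ⊤}  OUT={c:4, e:5; rest ⊤}

Merge at B3: IN[B3] = OUT[B2] = {a: ⊤, b: ⊤, c: 4, d: -2, e: 4, f: ⊤}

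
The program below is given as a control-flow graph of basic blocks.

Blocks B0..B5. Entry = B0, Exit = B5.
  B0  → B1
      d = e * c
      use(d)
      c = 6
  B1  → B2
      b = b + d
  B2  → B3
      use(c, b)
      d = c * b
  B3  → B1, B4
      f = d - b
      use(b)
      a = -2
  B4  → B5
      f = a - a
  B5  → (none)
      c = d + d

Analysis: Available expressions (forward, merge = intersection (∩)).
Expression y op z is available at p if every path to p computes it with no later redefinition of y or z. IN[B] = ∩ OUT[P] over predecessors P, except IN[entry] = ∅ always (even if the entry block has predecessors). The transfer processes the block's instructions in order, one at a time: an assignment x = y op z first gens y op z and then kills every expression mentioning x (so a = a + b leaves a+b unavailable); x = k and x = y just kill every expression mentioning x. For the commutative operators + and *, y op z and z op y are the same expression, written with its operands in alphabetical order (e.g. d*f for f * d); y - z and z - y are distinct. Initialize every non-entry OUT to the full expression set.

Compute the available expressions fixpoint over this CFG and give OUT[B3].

Per-block solution:
  B0:   IN={}   OUT={}
  B1:   IN={}   OUT={}
  B2:   IN={}   OUT={b*c}
  B3:   IN={b*c}   OUT={b*c, d-b}
  B4:   IN={b*c, d-b}   OUT={a-a, b*c, d-b}
  B5:   IN={a-a, b*c, d-b}   OUT={a-a, d+d, d-b}

Merge at B3: IN[B3] = OUT[B2] = {b*c}
Applying B3's transfer function to that IN value gives OUT[B3] (row B3 above).

Answer: {b*c, d-b}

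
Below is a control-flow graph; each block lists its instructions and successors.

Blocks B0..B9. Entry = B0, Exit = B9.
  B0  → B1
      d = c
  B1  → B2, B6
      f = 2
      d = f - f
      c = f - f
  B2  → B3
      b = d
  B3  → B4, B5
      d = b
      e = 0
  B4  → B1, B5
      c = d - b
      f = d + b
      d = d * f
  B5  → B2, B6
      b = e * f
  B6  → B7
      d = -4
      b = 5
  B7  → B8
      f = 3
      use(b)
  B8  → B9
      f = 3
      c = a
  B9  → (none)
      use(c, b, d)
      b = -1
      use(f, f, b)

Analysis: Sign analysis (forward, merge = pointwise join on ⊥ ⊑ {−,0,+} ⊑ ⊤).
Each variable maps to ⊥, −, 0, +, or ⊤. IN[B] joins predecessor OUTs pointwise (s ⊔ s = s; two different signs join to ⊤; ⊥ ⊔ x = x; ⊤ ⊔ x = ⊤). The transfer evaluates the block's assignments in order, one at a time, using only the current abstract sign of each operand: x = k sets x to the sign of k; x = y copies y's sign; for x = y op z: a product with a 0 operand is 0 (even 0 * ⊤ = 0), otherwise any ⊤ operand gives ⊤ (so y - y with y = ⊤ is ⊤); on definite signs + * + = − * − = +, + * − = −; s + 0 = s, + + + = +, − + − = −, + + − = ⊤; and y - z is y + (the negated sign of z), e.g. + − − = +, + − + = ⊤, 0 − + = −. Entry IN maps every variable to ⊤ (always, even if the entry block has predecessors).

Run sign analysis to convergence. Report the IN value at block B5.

Answer: {a: ⊤, b: ⊤, c: ⊤, d: ⊤, e: 0, f: ⊤}

Trace:
Converged values:
  B0: | IN=(all ⊤) | OUT=(all ⊤)
  B1: | IN=(all ⊤) | OUT={f:+; rest ⊤}
  B2: | IN=(all ⊤) | OUT=(all ⊤)
  B3: | IN=(all ⊤) | OUT={e:0; rest ⊤}
  B4: | IN={e:0; rest ⊤} | OUT={e:0; rest ⊤}
  B5: | IN={e:0; rest ⊤} | OUT={b:0, e:0; rest ⊤}
  B6: | IN=(all ⊤) | OUT={b:+, d:-; rest ⊤}
  B7: | IN={b:+, d:-; rest ⊤} | OUT={b:+, d:-, f:+; rest ⊤}
  B8: | IN={b:+, d:-, f:+; rest ⊤} | OUT={b:+, d:-, f:+; rest ⊤}
  B9: | IN={b:+, d:-, f:+; rest ⊤} | OUT={b:-, d:-, f:+; rest ⊤}

Merge at B5: IN[B5] = OUT[B3] ⊔ OUT[B4] = {a: ⊤, b: ⊤, c: ⊤, d: ⊤, e: 0, f: ⊤}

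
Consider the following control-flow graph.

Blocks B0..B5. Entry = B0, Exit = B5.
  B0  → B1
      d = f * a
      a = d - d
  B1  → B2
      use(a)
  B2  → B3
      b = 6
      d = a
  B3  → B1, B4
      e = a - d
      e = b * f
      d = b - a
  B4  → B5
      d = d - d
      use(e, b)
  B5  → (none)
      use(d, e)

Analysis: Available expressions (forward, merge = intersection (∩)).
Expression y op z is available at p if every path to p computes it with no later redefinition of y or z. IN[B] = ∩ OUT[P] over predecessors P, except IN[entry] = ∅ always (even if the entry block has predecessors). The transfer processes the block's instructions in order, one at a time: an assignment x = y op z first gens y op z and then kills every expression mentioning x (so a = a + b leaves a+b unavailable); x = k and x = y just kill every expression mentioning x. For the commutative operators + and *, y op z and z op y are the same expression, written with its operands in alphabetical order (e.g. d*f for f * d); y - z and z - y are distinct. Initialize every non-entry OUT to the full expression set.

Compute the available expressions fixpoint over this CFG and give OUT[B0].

Answer: {d-d}

Working:
Converged values:
  B0: | IN={} | OUT={d-d}
  B1: | IN={} | OUT={}
  B2: | IN={} | OUT={}
  B3: | IN={} | OUT={b*f, b-a}
  B4: | IN={b*f, b-a} | OUT={b*f, b-a}
  B5: | IN={b*f, b-a} | OUT={b*f, b-a}

B0 is the boundary node: IN[B0] = {}
Applying B0's transfer function to that IN value gives OUT[B0] (row B0 above).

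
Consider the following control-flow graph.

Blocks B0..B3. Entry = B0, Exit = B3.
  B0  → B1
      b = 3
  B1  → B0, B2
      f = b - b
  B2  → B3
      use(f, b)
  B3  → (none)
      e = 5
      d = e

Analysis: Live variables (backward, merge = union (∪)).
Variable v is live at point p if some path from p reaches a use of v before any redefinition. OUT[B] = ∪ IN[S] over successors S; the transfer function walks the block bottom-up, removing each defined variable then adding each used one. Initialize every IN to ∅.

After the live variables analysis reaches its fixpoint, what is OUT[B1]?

Answer: {b, f}

Derivation:
Fixpoint table:
  B0:   IN={}   OUT={b}
  B1:   IN={b}   OUT={b, f}
  B2:   IN={b, f}   OUT={}
  B3:   IN={}   OUT={}

Merge at B1: OUT[B1] = IN[B0] ⊔ IN[B2] = {b, f}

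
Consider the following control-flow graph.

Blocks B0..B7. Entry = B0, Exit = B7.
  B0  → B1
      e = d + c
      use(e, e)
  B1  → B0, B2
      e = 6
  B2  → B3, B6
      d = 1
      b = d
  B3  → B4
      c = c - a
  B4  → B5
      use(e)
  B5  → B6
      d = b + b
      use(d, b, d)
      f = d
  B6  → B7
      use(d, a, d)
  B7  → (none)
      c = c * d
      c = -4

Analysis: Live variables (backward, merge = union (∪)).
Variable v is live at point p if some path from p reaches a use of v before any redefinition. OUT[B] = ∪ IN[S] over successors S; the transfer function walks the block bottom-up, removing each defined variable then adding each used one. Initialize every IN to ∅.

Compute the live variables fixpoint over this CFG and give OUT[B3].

Per-block solution:
  B0:   IN={a, c, d}   OUT={a, c, d}
  B1:   IN={a, c, d}   OUT={a, c, d, e}
  B2:   IN={a, c, e}   OUT={a, b, c, d, e}
  B3:   IN={a, b, c, e}   OUT={a, b, c, e}
  B4:   IN={a, b, c, e}   OUT={a, b, c}
  B5:   IN={a, b, c}   OUT={a, c, d}
  B6:   IN={a, c, d}   OUT={c, d}
  B7:   IN={c, d}   OUT={}

Merge at B3: OUT[B3] = IN[B4] = {a, b, c, e}

Answer: {a, b, c, e}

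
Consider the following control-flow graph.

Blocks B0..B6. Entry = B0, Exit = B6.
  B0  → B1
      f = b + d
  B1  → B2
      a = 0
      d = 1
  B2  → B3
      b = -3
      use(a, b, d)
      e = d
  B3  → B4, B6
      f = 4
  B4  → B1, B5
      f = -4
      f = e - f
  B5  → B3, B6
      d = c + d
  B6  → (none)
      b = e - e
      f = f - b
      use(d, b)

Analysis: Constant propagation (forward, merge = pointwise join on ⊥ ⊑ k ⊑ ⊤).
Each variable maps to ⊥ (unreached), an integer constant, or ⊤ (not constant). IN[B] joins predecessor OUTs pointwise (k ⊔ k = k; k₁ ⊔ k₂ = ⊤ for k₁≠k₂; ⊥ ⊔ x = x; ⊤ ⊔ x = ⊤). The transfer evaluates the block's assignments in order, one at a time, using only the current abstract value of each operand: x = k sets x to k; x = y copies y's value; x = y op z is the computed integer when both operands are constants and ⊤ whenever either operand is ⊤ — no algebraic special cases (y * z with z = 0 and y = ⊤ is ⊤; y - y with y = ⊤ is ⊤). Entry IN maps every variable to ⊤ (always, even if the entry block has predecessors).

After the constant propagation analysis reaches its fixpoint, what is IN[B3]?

Answer: {a: 0, b: -3, c: ⊤, d: ⊤, e: 1, f: ⊤}

Trace:
Per-block solution:
  B0:  IN=(all ⊤)  OUT=(all ⊤)
  B1:  IN=(all ⊤)  OUT={a:0, d:1; rest ⊤}
  B2:  IN={a:0, d:1; rest ⊤}  OUT={a:0, b:-3, d:1, e:1; rest ⊤}
  B3:  IN={a:0, b:-3, e:1; rest ⊤}  OUT={a:0, b:-3, e:1, f:4; rest ⊤}
  B4:  IN={a:0, b:-3, e:1, f:4; rest ⊤}  OUT={a:0, b:-3, e:1, f:5; rest ⊤}
  B5:  IN={a:0, b:-3, e:1, f:5; rest ⊤}  OUT={a:0, b:-3, e:1, f:5; rest ⊤}
  B6:  IN={a:0, b:-3, e:1; rest ⊤}  OUT={a:0, b:0, e:1; rest ⊤}

Merge at B3: IN[B3] = OUT[B2] ⊔ OUT[B5] = {a: 0, b: -3, c: ⊤, d: ⊤, e: 1, f: ⊤}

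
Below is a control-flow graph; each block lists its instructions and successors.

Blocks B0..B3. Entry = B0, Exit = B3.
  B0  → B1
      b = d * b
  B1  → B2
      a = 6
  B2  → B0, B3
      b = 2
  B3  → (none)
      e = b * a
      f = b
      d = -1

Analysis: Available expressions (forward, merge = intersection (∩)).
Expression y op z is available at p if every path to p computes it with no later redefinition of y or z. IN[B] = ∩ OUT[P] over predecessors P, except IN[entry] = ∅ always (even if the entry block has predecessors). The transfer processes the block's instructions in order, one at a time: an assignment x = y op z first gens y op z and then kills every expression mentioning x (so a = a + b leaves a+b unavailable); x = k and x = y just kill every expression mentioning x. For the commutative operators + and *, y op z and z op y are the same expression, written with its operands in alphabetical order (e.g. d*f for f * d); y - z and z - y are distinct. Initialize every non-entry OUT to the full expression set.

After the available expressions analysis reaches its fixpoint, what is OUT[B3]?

Converged values:
  B0:  IN={}  OUT={}
  B1:  IN={}  OUT={}
  B2:  IN={}  OUT={}
  B3:  IN={}  OUT={a*b}

Merge at B3: IN[B3] = OUT[B2] = {}
Applying B3's transfer function to that IN value gives OUT[B3] (row B3 above).

Answer: {a*b}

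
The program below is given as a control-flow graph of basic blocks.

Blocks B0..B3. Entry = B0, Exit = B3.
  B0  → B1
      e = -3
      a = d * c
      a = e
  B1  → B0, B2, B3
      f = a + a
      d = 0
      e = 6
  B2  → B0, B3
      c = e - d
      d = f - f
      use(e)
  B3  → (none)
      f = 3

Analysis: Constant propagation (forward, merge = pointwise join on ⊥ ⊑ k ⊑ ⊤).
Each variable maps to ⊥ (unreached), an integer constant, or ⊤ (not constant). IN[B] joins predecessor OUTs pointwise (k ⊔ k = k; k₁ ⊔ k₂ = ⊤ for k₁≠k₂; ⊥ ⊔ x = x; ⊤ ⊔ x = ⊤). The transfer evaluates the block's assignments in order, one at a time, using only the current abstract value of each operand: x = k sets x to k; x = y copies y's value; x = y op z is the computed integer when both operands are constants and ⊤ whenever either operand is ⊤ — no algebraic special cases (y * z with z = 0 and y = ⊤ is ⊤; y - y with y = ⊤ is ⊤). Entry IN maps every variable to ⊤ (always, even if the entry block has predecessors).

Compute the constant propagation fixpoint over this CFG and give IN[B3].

Per-block solution:
  B0:  IN=(all ⊤)  OUT={a:-3, e:-3; rest ⊤}
  B1:  IN={a:-3, e:-3; rest ⊤}  OUT={a:-3, d:0, e:6, f:-6; rest ⊤}
  B2:  IN={a:-3, d:0, e:6, f:-6; rest ⊤}  OUT={a:-3, c:6, d:0, e:6, f:-6; rest ⊤}
  B3:  IN={a:-3, d:0, e:6, f:-6; rest ⊤}  OUT={a:-3, d:0, e:6, f:3; rest ⊤}

Merge at B3: IN[B3] = OUT[B1] ⊔ OUT[B2] = {a: -3, b: ⊤, c: ⊤, d: 0, e: 6, f: -6}

Answer: {a: -3, b: ⊤, c: ⊤, d: 0, e: 6, f: -6}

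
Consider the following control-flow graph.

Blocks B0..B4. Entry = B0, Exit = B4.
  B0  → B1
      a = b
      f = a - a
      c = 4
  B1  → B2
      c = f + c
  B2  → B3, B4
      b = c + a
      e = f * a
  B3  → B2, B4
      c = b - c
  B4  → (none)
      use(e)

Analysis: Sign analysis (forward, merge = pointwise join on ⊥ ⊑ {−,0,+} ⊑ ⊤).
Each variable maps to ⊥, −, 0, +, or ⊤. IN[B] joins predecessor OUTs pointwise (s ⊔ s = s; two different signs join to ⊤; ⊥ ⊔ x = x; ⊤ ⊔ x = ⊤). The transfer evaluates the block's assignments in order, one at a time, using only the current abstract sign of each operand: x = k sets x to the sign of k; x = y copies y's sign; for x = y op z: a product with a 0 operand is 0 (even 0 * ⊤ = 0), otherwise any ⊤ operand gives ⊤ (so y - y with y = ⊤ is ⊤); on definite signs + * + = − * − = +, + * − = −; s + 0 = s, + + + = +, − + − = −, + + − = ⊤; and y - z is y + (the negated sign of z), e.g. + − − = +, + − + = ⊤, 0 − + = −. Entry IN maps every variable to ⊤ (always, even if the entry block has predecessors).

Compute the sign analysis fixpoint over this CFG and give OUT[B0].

Converged values:
  B0: | IN=(all ⊤) | OUT={c:+; rest ⊤}
  B1: | IN={c:+; rest ⊤} | OUT=(all ⊤)
  B2: | IN=(all ⊤) | OUT=(all ⊤)
  B3: | IN=(all ⊤) | OUT=(all ⊤)
  B4: | IN=(all ⊤) | OUT=(all ⊤)

B0 is the boundary node: IN[B0] = {a: ⊤, b: ⊤, c: ⊤, d: ⊤, e: ⊤, f: ⊤}
Applying B0's transfer function to that IN value gives OUT[B0] (row B0 above).

Answer: {a: ⊤, b: ⊤, c: +, d: ⊤, e: ⊤, f: ⊤}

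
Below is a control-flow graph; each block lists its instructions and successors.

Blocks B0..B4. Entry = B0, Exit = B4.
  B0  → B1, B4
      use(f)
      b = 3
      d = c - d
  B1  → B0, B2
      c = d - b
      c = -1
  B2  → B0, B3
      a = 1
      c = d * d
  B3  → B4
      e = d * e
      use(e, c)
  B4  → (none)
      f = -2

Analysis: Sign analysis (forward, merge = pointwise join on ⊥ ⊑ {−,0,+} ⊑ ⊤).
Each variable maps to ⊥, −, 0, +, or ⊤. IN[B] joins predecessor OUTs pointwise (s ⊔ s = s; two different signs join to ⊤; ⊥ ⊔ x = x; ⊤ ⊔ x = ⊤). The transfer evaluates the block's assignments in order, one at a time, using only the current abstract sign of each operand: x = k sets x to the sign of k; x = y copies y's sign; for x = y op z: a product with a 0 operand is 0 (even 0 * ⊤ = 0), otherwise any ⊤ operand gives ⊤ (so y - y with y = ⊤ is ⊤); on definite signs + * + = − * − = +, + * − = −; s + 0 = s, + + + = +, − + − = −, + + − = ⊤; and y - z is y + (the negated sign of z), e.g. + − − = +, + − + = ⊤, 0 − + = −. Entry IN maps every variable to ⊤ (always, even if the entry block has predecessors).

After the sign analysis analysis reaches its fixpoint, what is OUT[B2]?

Per-block solution:
  B0:  IN=(all ⊤)  OUT={b:+; rest ⊤}
  B1:  IN={b:+; rest ⊤}  OUT={b:+, c:-; rest ⊤}
  B2:  IN={b:+, c:-; rest ⊤}  OUT={a:+, b:+; rest ⊤}
  B3:  IN={a:+, b:+; rest ⊤}  OUT={a:+, b:+; rest ⊤}
  B4:  IN={b:+; rest ⊤}  OUT={b:+, f:-; rest ⊤}

Merge at B2: IN[B2] = OUT[B1] = {a: ⊤, b: +, c: -, d: ⊤, e: ⊤, f: ⊤}
Applying B2's transfer function to that IN value gives OUT[B2] (row B2 above).

Answer: {a: +, b: +, c: ⊤, d: ⊤, e: ⊤, f: ⊤}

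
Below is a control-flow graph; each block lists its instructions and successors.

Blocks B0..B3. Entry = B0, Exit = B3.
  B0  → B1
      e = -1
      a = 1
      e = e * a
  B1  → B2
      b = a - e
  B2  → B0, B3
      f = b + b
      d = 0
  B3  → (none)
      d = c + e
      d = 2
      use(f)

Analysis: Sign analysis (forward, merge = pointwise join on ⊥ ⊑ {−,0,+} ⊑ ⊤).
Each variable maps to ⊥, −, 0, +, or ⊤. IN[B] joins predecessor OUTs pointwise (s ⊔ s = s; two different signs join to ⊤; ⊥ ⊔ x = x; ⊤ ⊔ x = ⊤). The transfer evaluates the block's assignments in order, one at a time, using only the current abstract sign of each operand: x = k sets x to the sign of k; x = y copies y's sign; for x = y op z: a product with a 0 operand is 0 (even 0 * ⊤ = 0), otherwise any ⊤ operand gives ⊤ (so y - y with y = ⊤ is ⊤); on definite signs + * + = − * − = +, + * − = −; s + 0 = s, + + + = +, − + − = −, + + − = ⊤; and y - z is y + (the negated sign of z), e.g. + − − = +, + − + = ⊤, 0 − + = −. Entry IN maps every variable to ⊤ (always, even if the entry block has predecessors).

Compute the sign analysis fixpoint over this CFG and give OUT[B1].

Fixpoint table:
  B0:  IN=(all ⊤)  OUT={a:+, e:-; rest ⊤}
  B1:  IN={a:+, e:-; rest ⊤}  OUT={a:+, b:+, e:-; rest ⊤}
  B2:  IN={a:+, b:+, e:-; rest ⊤}  OUT={a:+, b:+, d:0, e:-, f:+; rest ⊤}
  B3:  IN={a:+, b:+, d:0, e:-, f:+; rest ⊤}  OUT={a:+, b:+, d:+, e:-, f:+; rest ⊤}

Merge at B1: IN[B1] = OUT[B0] = {a: +, b: ⊤, c: ⊤, d: ⊤, e: -, f: ⊤}
Applying B1's transfer function to that IN value gives OUT[B1] (row B1 above).

Answer: {a: +, b: +, c: ⊤, d: ⊤, e: -, f: ⊤}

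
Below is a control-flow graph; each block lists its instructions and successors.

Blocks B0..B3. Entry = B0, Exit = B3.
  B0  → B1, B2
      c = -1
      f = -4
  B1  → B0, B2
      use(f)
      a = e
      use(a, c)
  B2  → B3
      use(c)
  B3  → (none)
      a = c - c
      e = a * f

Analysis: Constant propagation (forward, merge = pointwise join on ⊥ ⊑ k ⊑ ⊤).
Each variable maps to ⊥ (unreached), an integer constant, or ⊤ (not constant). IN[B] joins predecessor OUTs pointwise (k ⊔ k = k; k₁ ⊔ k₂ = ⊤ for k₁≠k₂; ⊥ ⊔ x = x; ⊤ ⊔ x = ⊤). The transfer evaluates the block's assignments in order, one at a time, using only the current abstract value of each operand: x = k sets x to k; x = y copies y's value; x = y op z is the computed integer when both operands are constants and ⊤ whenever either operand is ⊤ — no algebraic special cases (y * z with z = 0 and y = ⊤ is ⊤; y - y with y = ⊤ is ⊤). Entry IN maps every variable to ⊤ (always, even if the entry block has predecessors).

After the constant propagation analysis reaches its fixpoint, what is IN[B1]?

Answer: {a: ⊤, b: ⊤, c: -1, d: ⊤, e: ⊤, f: -4}

Working:
Converged values:
  B0: | IN=(all ⊤) | OUT={c:-1, f:-4; rest ⊤}
  B1: | IN={c:-1, f:-4; rest ⊤} | OUT={c:-1, f:-4; rest ⊤}
  B2: | IN={c:-1, f:-4; rest ⊤} | OUT={c:-1, f:-4; rest ⊤}
  B3: | IN={c:-1, f:-4; rest ⊤} | OUT={a:0, c:-1, e:0, f:-4; rest ⊤}

Merge at B1: IN[B1] = OUT[B0] = {a: ⊤, b: ⊤, c: -1, d: ⊤, e: ⊤, f: -4}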